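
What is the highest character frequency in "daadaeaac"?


Input: daadaeaac
Character counts:
  'a': 5
  'c': 1
  'd': 2
  'e': 1
Maximum frequency: 5

5


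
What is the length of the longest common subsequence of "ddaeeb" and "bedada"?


LCS of "ddaeeb" and "bedada"
DP table:
           b    e    d    a    d    a
      0    0    0    0    0    0    0
  d   0    0    0    1    1    1    1
  d   0    0    0    1    1    2    2
  a   0    0    0    1    2    2    3
  e   0    0    1    1    2    2    3
  e   0    0    1    1    2    2    3
  b   0    1    1    1    2    2    3
LCS length = dp[6][6] = 3

3


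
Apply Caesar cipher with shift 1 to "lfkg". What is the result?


Caesar cipher: shift "lfkg" by 1
  'l' (pos 11) + 1 = pos 12 = 'm'
  'f' (pos 5) + 1 = pos 6 = 'g'
  'k' (pos 10) + 1 = pos 11 = 'l'
  'g' (pos 6) + 1 = pos 7 = 'h'
Result: mglh

mglh


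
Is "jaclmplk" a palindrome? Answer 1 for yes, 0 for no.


Input: jaclmplk
Reversed: klpmlcaj
  Compare pos 0 ('j') with pos 7 ('k'): MISMATCH
  Compare pos 1 ('a') with pos 6 ('l'): MISMATCH
  Compare pos 2 ('c') with pos 5 ('p'): MISMATCH
  Compare pos 3 ('l') with pos 4 ('m'): MISMATCH
Result: not a palindrome

0


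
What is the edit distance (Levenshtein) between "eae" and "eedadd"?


Computing edit distance: "eae" -> "eedadd"
DP table:
           e    e    d    a    d    d
      0    1    2    3    4    5    6
  e   1    0    1    2    3    4    5
  a   2    1    1    2    2    3    4
  e   3    2    1    2    3    3    4
Edit distance = dp[3][6] = 4

4


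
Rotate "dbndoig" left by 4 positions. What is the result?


Input: "dbndoig", rotate left by 4
First 4 characters: "dbnd"
Remaining characters: "oig"
Concatenate remaining + first: "oig" + "dbnd" = "oigdbnd"

oigdbnd


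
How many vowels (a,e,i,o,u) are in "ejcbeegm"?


Input: ejcbeegm
Checking each character:
  'e' at position 0: vowel (running total: 1)
  'j' at position 1: consonant
  'c' at position 2: consonant
  'b' at position 3: consonant
  'e' at position 4: vowel (running total: 2)
  'e' at position 5: vowel (running total: 3)
  'g' at position 6: consonant
  'm' at position 7: consonant
Total vowels: 3

3


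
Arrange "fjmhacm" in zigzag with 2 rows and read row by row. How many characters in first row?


Zigzag "fjmhacm" into 2 rows:
Placing characters:
  'f' => row 0
  'j' => row 1
  'm' => row 0
  'h' => row 1
  'a' => row 0
  'c' => row 1
  'm' => row 0
Rows:
  Row 0: "fmam"
  Row 1: "jhc"
First row length: 4

4


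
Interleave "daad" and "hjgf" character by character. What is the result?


Interleaving "daad" and "hjgf":
  Position 0: 'd' from first, 'h' from second => "dh"
  Position 1: 'a' from first, 'j' from second => "aj"
  Position 2: 'a' from first, 'g' from second => "ag"
  Position 3: 'd' from first, 'f' from second => "df"
Result: dhajagdf

dhajagdf


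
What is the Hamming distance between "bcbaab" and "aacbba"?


Comparing "bcbaab" and "aacbba" position by position:
  Position 0: 'b' vs 'a' => differ
  Position 1: 'c' vs 'a' => differ
  Position 2: 'b' vs 'c' => differ
  Position 3: 'a' vs 'b' => differ
  Position 4: 'a' vs 'b' => differ
  Position 5: 'b' vs 'a' => differ
Total differences (Hamming distance): 6

6


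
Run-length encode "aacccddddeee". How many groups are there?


Input: aacccddddeee
Scanning for consecutive runs:
  Group 1: 'a' x 2 (positions 0-1)
  Group 2: 'c' x 3 (positions 2-4)
  Group 3: 'd' x 4 (positions 5-8)
  Group 4: 'e' x 3 (positions 9-11)
Total groups: 4

4


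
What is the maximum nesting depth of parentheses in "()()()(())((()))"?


Input: "()()()(())((()))"
Tracking depth:
  Position 0 '(': depth becomes 1
  Position 1 ')': depth becomes 0
  Position 2 '(': depth becomes 1
  Position 3 ')': depth becomes 0
  Position 4 '(': depth becomes 1
  Position 5 ')': depth becomes 0
  Position 6 '(': depth becomes 1
  Position 7 '(': depth becomes 2
  Position 8 ')': depth becomes 1
  Position 9 ')': depth becomes 0
  Position 10 '(': depth becomes 1
  Position 11 '(': depth becomes 2
  Position 12 '(': depth becomes 3
  Position 13 ')': depth becomes 2
  Position 14 ')': depth becomes 1
  Position 15 ')': depth becomes 0
Maximum depth reached: 3

3


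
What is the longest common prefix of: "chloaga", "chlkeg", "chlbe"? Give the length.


Words: chloaga, chlkeg, chlbe
  Position 0: all 'c' => match
  Position 1: all 'h' => match
  Position 2: all 'l' => match
  Position 3: ('o', 'k', 'b') => mismatch, stop
LCP = "chl" (length 3)

3


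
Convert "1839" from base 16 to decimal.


Input: "1839" in base 16
Positional expansion:
  Digit '1' (value 1) x 16^3 = 4096
  Digit '8' (value 8) x 16^2 = 2048
  Digit '3' (value 3) x 16^1 = 48
  Digit '9' (value 9) x 16^0 = 9
Sum = 6201

6201


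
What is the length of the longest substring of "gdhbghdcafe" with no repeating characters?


Input: "gdhbghdcafe"
Sliding window (track last position of each char):
  Position 0 ('g'): window [0,0] length 1 -- new best
  Position 1 ('d'): window [0,1] length 2 -- new best
  Position 2 ('h'): window [0,2] length 3 -- new best
  Position 3 ('b'): window [0,3] length 4 -- new best
  Position 4 ('g'): repeat (last at 0), move window start to 1
  Position 4 ('g'): window [1,4] length 4
  Position 5 ('h'): repeat (last at 2), move window start to 3
  Position 5 ('h'): window [3,5] length 3
  Position 6 ('d'): window [3,6] length 4
  Position 7 ('c'): window [3,7] length 5 -- new best
  Position 8 ('a'): window [3,8] length 6 -- new best
  Position 9 ('f'): window [3,9] length 7 -- new best
  Position 10 ('e'): window [3,10] length 8 -- new best
Longest substring with no repeats: "bghdcafe" with length 8

8


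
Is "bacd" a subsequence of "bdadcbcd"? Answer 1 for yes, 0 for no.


Check if "bacd" is a subsequence of "bdadcbcd"
Greedy scan:
  Position 0 ('b'): matches sub[0] = 'b'
  Position 1 ('d'): no match needed
  Position 2 ('a'): matches sub[1] = 'a'
  Position 3 ('d'): no match needed
  Position 4 ('c'): matches sub[2] = 'c'
  Position 5 ('b'): no match needed
  Position 6 ('c'): no match needed
  Position 7 ('d'): matches sub[3] = 'd'
All 4 characters matched => is a subsequence

1


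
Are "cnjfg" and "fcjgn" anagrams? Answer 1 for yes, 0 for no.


Strings: "cnjfg", "fcjgn"
Sorted first:  cfgjn
Sorted second: cfgjn
Sorted forms match => anagrams

1


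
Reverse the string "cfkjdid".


Input: cfkjdid
Reading characters right to left:
  Position 6: 'd'
  Position 5: 'i'
  Position 4: 'd'
  Position 3: 'j'
  Position 2: 'k'
  Position 1: 'f'
  Position 0: 'c'
Reversed: didjkfc

didjkfc


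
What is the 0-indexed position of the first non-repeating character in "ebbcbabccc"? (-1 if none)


Input: ebbcbabccc
Character frequencies:
  'a': 1
  'b': 4
  'c': 4
  'e': 1
Scanning left to right for freq == 1:
  Position 0 ('e'): unique! => answer = 0

0


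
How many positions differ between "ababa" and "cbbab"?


Comparing "ababa" and "cbbab" position by position:
  Position 0: 'a' vs 'c' => DIFFER
  Position 1: 'b' vs 'b' => same
  Position 2: 'a' vs 'b' => DIFFER
  Position 3: 'b' vs 'a' => DIFFER
  Position 4: 'a' vs 'b' => DIFFER
Positions that differ: 4

4


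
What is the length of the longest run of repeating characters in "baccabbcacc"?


Input: "baccabbcacc"
Scanning for longest run:
  Position 1 ('a'): new char, reset run to 1
  Position 2 ('c'): new char, reset run to 1
  Position 3 ('c'): continues run of 'c', length=2
  Position 4 ('a'): new char, reset run to 1
  Position 5 ('b'): new char, reset run to 1
  Position 6 ('b'): continues run of 'b', length=2
  Position 7 ('c'): new char, reset run to 1
  Position 8 ('a'): new char, reset run to 1
  Position 9 ('c'): new char, reset run to 1
  Position 10 ('c'): continues run of 'c', length=2
Longest run: 'c' with length 2

2


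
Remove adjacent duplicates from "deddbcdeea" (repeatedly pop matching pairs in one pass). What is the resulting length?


Input: deddbcdeea
Stack-based adjacent duplicate removal:
  Read 'd': push. Stack: d
  Read 'e': push. Stack: de
  Read 'd': push. Stack: ded
  Read 'd': matches stack top 'd' => pop. Stack: de
  Read 'b': push. Stack: deb
  Read 'c': push. Stack: debc
  Read 'd': push. Stack: debcd
  Read 'e': push. Stack: debcde
  Read 'e': matches stack top 'e' => pop. Stack: debcd
  Read 'a': push. Stack: debcda
Final stack: "debcda" (length 6)

6


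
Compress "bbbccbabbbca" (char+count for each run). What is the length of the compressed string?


Input: bbbccbabbbca
Runs:
  'b' x 3 => "b3"
  'c' x 2 => "c2"
  'b' x 1 => "b1"
  'a' x 1 => "a1"
  'b' x 3 => "b3"
  'c' x 1 => "c1"
  'a' x 1 => "a1"
Compressed: "b3c2b1a1b3c1a1"
Compressed length: 14

14


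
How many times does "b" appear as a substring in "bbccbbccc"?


Searching for "b" in "bbccbbccc"
Scanning each position:
  Position 0: "b" => MATCH
  Position 1: "b" => MATCH
  Position 2: "c" => no
  Position 3: "c" => no
  Position 4: "b" => MATCH
  Position 5: "b" => MATCH
  Position 6: "c" => no
  Position 7: "c" => no
  Position 8: "c" => no
Total occurrences: 4

4


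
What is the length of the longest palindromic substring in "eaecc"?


Input: "eaecc"
Checking substrings for palindromes:
  [0:3] "eae" (len 3) => palindrome
  [3:5] "cc" (len 2) => palindrome
Longest palindromic substring: "eae" with length 3

3


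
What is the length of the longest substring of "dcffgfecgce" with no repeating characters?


Input: "dcffgfecgce"
Sliding window (track last position of each char):
  Position 0 ('d'): window [0,0] length 1 -- new best
  Position 1 ('c'): window [0,1] length 2 -- new best
  Position 2 ('f'): window [0,2] length 3 -- new best
  Position 3 ('f'): repeat (last at 2), move window start to 3
  Position 3 ('f'): window [3,3] length 1
  Position 4 ('g'): window [3,4] length 2
  Position 5 ('f'): repeat (last at 3), move window start to 4
  Position 5 ('f'): window [4,5] length 2
  Position 6 ('e'): window [4,6] length 3
  Position 7 ('c'): window [4,7] length 4 -- new best
  Position 8 ('g'): repeat (last at 4), move window start to 5
  Position 8 ('g'): window [5,8] length 4
  Position 9 ('c'): repeat (last at 7), move window start to 8
  Position 9 ('c'): window [8,9] length 2
  Position 10 ('e'): window [8,10] length 3
Longest substring with no repeats: "gfec" with length 4

4


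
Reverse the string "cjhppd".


Input: cjhppd
Reading characters right to left:
  Position 5: 'd'
  Position 4: 'p'
  Position 3: 'p'
  Position 2: 'h'
  Position 1: 'j'
  Position 0: 'c'
Reversed: dpphjc

dpphjc


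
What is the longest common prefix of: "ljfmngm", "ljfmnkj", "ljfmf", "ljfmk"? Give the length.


Words: ljfmngm, ljfmnkj, ljfmf, ljfmk
  Position 0: all 'l' => match
  Position 1: all 'j' => match
  Position 2: all 'f' => match
  Position 3: all 'm' => match
  Position 4: ('n', 'n', 'f', 'k') => mismatch, stop
LCP = "ljfm" (length 4)

4


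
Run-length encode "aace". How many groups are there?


Input: aace
Scanning for consecutive runs:
  Group 1: 'a' x 2 (positions 0-1)
  Group 2: 'c' x 1 (positions 2-2)
  Group 3: 'e' x 1 (positions 3-3)
Total groups: 3

3


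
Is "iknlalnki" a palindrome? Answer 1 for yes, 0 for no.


Input: iknlalnki
Reversed: iknlalnki
  Compare pos 0 ('i') with pos 8 ('i'): match
  Compare pos 1 ('k') with pos 7 ('k'): match
  Compare pos 2 ('n') with pos 6 ('n'): match
  Compare pos 3 ('l') with pos 5 ('l'): match
Result: palindrome

1


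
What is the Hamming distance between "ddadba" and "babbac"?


Comparing "ddadba" and "babbac" position by position:
  Position 0: 'd' vs 'b' => differ
  Position 1: 'd' vs 'a' => differ
  Position 2: 'a' vs 'b' => differ
  Position 3: 'd' vs 'b' => differ
  Position 4: 'b' vs 'a' => differ
  Position 5: 'a' vs 'c' => differ
Total differences (Hamming distance): 6

6


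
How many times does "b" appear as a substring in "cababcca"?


Searching for "b" in "cababcca"
Scanning each position:
  Position 0: "c" => no
  Position 1: "a" => no
  Position 2: "b" => MATCH
  Position 3: "a" => no
  Position 4: "b" => MATCH
  Position 5: "c" => no
  Position 6: "c" => no
  Position 7: "a" => no
Total occurrences: 2

2


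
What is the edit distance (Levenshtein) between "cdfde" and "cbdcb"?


Computing edit distance: "cdfde" -> "cbdcb"
DP table:
           c    b    d    c    b
      0    1    2    3    4    5
  c   1    0    1    2    3    4
  d   2    1    1    1    2    3
  f   3    2    2    2    2    3
  d   4    3    3    2    3    3
  e   5    4    4    3    3    4
Edit distance = dp[5][5] = 4

4


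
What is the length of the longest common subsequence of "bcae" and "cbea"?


LCS of "bcae" and "cbea"
DP table:
           c    b    e    a
      0    0    0    0    0
  b   0    0    1    1    1
  c   0    1    1    1    1
  a   0    1    1    1    2
  e   0    1    1    2    2
LCS length = dp[4][4] = 2

2


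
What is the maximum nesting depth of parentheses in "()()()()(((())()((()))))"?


Input: "()()()()(((())()((()))))"
Tracking depth:
  Position 0 '(': depth becomes 1
  Position 1 ')': depth becomes 0
  Position 2 '(': depth becomes 1
  Position 3 ')': depth becomes 0
  Position 4 '(': depth becomes 1
  Position 5 ')': depth becomes 0
  Position 6 '(': depth becomes 1
  Position 7 ')': depth becomes 0
  Position 8 '(': depth becomes 1
  Position 9 '(': depth becomes 2
  Position 10 '(': depth becomes 3
  Position 11 '(': depth becomes 4
  Position 12 ')': depth becomes 3
  Position 13 ')': depth becomes 2
  Position 14 '(': depth becomes 3
  Position 15 ')': depth becomes 2
  Position 16 '(': depth becomes 3
  Position 17 '(': depth becomes 4
  Position 18 '(': depth becomes 5
  Position 19 ')': depth becomes 4
  Position 20 ')': depth becomes 3
  Position 21 ')': depth becomes 2
  Position 22 ')': depth becomes 1
  Position 23 ')': depth becomes 0
Maximum depth reached: 5

5


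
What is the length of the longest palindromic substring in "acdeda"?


Input: "acdeda"
Checking substrings for palindromes:
  [2:5] "ded" (len 3) => palindrome
Longest palindromic substring: "ded" with length 3

3


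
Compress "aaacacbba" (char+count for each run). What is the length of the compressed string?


Input: aaacacbba
Runs:
  'a' x 3 => "a3"
  'c' x 1 => "c1"
  'a' x 1 => "a1"
  'c' x 1 => "c1"
  'b' x 2 => "b2"
  'a' x 1 => "a1"
Compressed: "a3c1a1c1b2a1"
Compressed length: 12

12


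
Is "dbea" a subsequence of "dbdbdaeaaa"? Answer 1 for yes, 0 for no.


Check if "dbea" is a subsequence of "dbdbdaeaaa"
Greedy scan:
  Position 0 ('d'): matches sub[0] = 'd'
  Position 1 ('b'): matches sub[1] = 'b'
  Position 2 ('d'): no match needed
  Position 3 ('b'): no match needed
  Position 4 ('d'): no match needed
  Position 5 ('a'): no match needed
  Position 6 ('e'): matches sub[2] = 'e'
  Position 7 ('a'): matches sub[3] = 'a'
  Position 8 ('a'): no match needed
  Position 9 ('a'): no match needed
All 4 characters matched => is a subsequence

1


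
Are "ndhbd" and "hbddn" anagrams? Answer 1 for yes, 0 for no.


Strings: "ndhbd", "hbddn"
Sorted first:  bddhn
Sorted second: bddhn
Sorted forms match => anagrams

1


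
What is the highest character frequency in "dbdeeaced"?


Input: dbdeeaced
Character counts:
  'a': 1
  'b': 1
  'c': 1
  'd': 3
  'e': 3
Maximum frequency: 3

3


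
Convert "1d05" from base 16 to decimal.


Input: "1d05" in base 16
Positional expansion:
  Digit '1' (value 1) x 16^3 = 4096
  Digit 'd' (value 13) x 16^2 = 3328
  Digit '0' (value 0) x 16^1 = 0
  Digit '5' (value 5) x 16^0 = 5
Sum = 7429

7429


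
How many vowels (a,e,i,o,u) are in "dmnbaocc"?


Input: dmnbaocc
Checking each character:
  'd' at position 0: consonant
  'm' at position 1: consonant
  'n' at position 2: consonant
  'b' at position 3: consonant
  'a' at position 4: vowel (running total: 1)
  'o' at position 5: vowel (running total: 2)
  'c' at position 6: consonant
  'c' at position 7: consonant
Total vowels: 2

2


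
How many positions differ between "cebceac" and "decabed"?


Comparing "cebceac" and "decabed" position by position:
  Position 0: 'c' vs 'd' => DIFFER
  Position 1: 'e' vs 'e' => same
  Position 2: 'b' vs 'c' => DIFFER
  Position 3: 'c' vs 'a' => DIFFER
  Position 4: 'e' vs 'b' => DIFFER
  Position 5: 'a' vs 'e' => DIFFER
  Position 6: 'c' vs 'd' => DIFFER
Positions that differ: 6

6


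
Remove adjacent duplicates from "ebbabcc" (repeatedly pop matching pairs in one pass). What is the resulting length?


Input: ebbabcc
Stack-based adjacent duplicate removal:
  Read 'e': push. Stack: e
  Read 'b': push. Stack: eb
  Read 'b': matches stack top 'b' => pop. Stack: e
  Read 'a': push. Stack: ea
  Read 'b': push. Stack: eab
  Read 'c': push. Stack: eabc
  Read 'c': matches stack top 'c' => pop. Stack: eab
Final stack: "eab" (length 3)

3


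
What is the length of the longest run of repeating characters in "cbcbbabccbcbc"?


Input: "cbcbbabccbcbc"
Scanning for longest run:
  Position 1 ('b'): new char, reset run to 1
  Position 2 ('c'): new char, reset run to 1
  Position 3 ('b'): new char, reset run to 1
  Position 4 ('b'): continues run of 'b', length=2
  Position 5 ('a'): new char, reset run to 1
  Position 6 ('b'): new char, reset run to 1
  Position 7 ('c'): new char, reset run to 1
  Position 8 ('c'): continues run of 'c', length=2
  Position 9 ('b'): new char, reset run to 1
  Position 10 ('c'): new char, reset run to 1
  Position 11 ('b'): new char, reset run to 1
  Position 12 ('c'): new char, reset run to 1
Longest run: 'b' with length 2

2


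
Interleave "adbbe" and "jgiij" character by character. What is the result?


Interleaving "adbbe" and "jgiij":
  Position 0: 'a' from first, 'j' from second => "aj"
  Position 1: 'd' from first, 'g' from second => "dg"
  Position 2: 'b' from first, 'i' from second => "bi"
  Position 3: 'b' from first, 'i' from second => "bi"
  Position 4: 'e' from first, 'j' from second => "ej"
Result: ajdgbibiej

ajdgbibiej


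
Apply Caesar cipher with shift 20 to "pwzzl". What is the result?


Caesar cipher: shift "pwzzl" by 20
  'p' (pos 15) + 20 = pos 9 = 'j'
  'w' (pos 22) + 20 = pos 16 = 'q'
  'z' (pos 25) + 20 = pos 19 = 't'
  'z' (pos 25) + 20 = pos 19 = 't'
  'l' (pos 11) + 20 = pos 5 = 'f'
Result: jqttf

jqttf


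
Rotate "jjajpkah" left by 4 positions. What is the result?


Input: "jjajpkah", rotate left by 4
First 4 characters: "jjaj"
Remaining characters: "pkah"
Concatenate remaining + first: "pkah" + "jjaj" = "pkahjjaj"

pkahjjaj


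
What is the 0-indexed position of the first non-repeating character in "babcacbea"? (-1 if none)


Input: babcacbea
Character frequencies:
  'a': 3
  'b': 3
  'c': 2
  'e': 1
Scanning left to right for freq == 1:
  Position 0 ('b'): freq=3, skip
  Position 1 ('a'): freq=3, skip
  Position 2 ('b'): freq=3, skip
  Position 3 ('c'): freq=2, skip
  Position 4 ('a'): freq=3, skip
  Position 5 ('c'): freq=2, skip
  Position 6 ('b'): freq=3, skip
  Position 7 ('e'): unique! => answer = 7

7


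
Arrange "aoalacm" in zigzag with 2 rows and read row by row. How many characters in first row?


Zigzag "aoalacm" into 2 rows:
Placing characters:
  'a' => row 0
  'o' => row 1
  'a' => row 0
  'l' => row 1
  'a' => row 0
  'c' => row 1
  'm' => row 0
Rows:
  Row 0: "aaam"
  Row 1: "olc"
First row length: 4

4


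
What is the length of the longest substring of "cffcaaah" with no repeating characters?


Input: "cffcaaah"
Sliding window (track last position of each char):
  Position 0 ('c'): window [0,0] length 1 -- new best
  Position 1 ('f'): window [0,1] length 2 -- new best
  Position 2 ('f'): repeat (last at 1), move window start to 2
  Position 2 ('f'): window [2,2] length 1
  Position 3 ('c'): window [2,3] length 2
  Position 4 ('a'): window [2,4] length 3 -- new best
  Position 5 ('a'): repeat (last at 4), move window start to 5
  Position 5 ('a'): window [5,5] length 1
  Position 6 ('a'): repeat (last at 5), move window start to 6
  Position 6 ('a'): window [6,6] length 1
  Position 7 ('h'): window [6,7] length 2
Longest substring with no repeats: "fca" with length 3

3


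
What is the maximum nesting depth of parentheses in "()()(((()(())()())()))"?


Input: "()()(((()(())()())()))"
Tracking depth:
  Position 0 '(': depth becomes 1
  Position 1 ')': depth becomes 0
  Position 2 '(': depth becomes 1
  Position 3 ')': depth becomes 0
  Position 4 '(': depth becomes 1
  Position 5 '(': depth becomes 2
  Position 6 '(': depth becomes 3
  Position 7 '(': depth becomes 4
  Position 8 ')': depth becomes 3
  Position 9 '(': depth becomes 4
  Position 10 '(': depth becomes 5
  Position 11 ')': depth becomes 4
  Position 12 ')': depth becomes 3
  Position 13 '(': depth becomes 4
  Position 14 ')': depth becomes 3
  Position 15 '(': depth becomes 4
  Position 16 ')': depth becomes 3
  Position 17 ')': depth becomes 2
  Position 18 '(': depth becomes 3
  Position 19 ')': depth becomes 2
  Position 20 ')': depth becomes 1
  Position 21 ')': depth becomes 0
Maximum depth reached: 5

5


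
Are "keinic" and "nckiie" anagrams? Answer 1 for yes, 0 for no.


Strings: "keinic", "nckiie"
Sorted first:  ceiikn
Sorted second: ceiikn
Sorted forms match => anagrams

1


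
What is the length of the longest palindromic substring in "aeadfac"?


Input: "aeadfac"
Checking substrings for palindromes:
  [0:3] "aea" (len 3) => palindrome
Longest palindromic substring: "aea" with length 3

3


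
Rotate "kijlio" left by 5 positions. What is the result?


Input: "kijlio", rotate left by 5
First 5 characters: "kijli"
Remaining characters: "o"
Concatenate remaining + first: "o" + "kijli" = "okijli"

okijli


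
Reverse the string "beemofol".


Input: beemofol
Reading characters right to left:
  Position 7: 'l'
  Position 6: 'o'
  Position 5: 'f'
  Position 4: 'o'
  Position 3: 'm'
  Position 2: 'e'
  Position 1: 'e'
  Position 0: 'b'
Reversed: lofomeeb

lofomeeb


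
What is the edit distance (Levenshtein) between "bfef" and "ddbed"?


Computing edit distance: "bfef" -> "ddbed"
DP table:
           d    d    b    e    d
      0    1    2    3    4    5
  b   1    1    2    2    3    4
  f   2    2    2    3    3    4
  e   3    3    3    3    3    4
  f   4    4    4    4    4    4
Edit distance = dp[4][5] = 4

4


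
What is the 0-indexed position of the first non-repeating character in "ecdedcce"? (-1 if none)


Input: ecdedcce
Character frequencies:
  'c': 3
  'd': 2
  'e': 3
Scanning left to right for freq == 1:
  Position 0 ('e'): freq=3, skip
  Position 1 ('c'): freq=3, skip
  Position 2 ('d'): freq=2, skip
  Position 3 ('e'): freq=3, skip
  Position 4 ('d'): freq=2, skip
  Position 5 ('c'): freq=3, skip
  Position 6 ('c'): freq=3, skip
  Position 7 ('e'): freq=3, skip
  No unique character found => answer = -1

-1


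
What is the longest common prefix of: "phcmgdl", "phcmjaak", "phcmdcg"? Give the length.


Words: phcmgdl, phcmjaak, phcmdcg
  Position 0: all 'p' => match
  Position 1: all 'h' => match
  Position 2: all 'c' => match
  Position 3: all 'm' => match
  Position 4: ('g', 'j', 'd') => mismatch, stop
LCP = "phcm" (length 4)

4


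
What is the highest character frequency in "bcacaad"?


Input: bcacaad
Character counts:
  'a': 3
  'b': 1
  'c': 2
  'd': 1
Maximum frequency: 3

3


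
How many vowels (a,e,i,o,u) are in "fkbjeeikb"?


Input: fkbjeeikb
Checking each character:
  'f' at position 0: consonant
  'k' at position 1: consonant
  'b' at position 2: consonant
  'j' at position 3: consonant
  'e' at position 4: vowel (running total: 1)
  'e' at position 5: vowel (running total: 2)
  'i' at position 6: vowel (running total: 3)
  'k' at position 7: consonant
  'b' at position 8: consonant
Total vowels: 3

3


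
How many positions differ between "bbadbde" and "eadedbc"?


Comparing "bbadbde" and "eadedbc" position by position:
  Position 0: 'b' vs 'e' => DIFFER
  Position 1: 'b' vs 'a' => DIFFER
  Position 2: 'a' vs 'd' => DIFFER
  Position 3: 'd' vs 'e' => DIFFER
  Position 4: 'b' vs 'd' => DIFFER
  Position 5: 'd' vs 'b' => DIFFER
  Position 6: 'e' vs 'c' => DIFFER
Positions that differ: 7

7


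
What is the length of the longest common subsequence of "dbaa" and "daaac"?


LCS of "dbaa" and "daaac"
DP table:
           d    a    a    a    c
      0    0    0    0    0    0
  d   0    1    1    1    1    1
  b   0    1    1    1    1    1
  a   0    1    2    2    2    2
  a   0    1    2    3    3    3
LCS length = dp[4][5] = 3

3


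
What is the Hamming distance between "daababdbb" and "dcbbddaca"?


Comparing "daababdbb" and "dcbbddaca" position by position:
  Position 0: 'd' vs 'd' => same
  Position 1: 'a' vs 'c' => differ
  Position 2: 'a' vs 'b' => differ
  Position 3: 'b' vs 'b' => same
  Position 4: 'a' vs 'd' => differ
  Position 5: 'b' vs 'd' => differ
  Position 6: 'd' vs 'a' => differ
  Position 7: 'b' vs 'c' => differ
  Position 8: 'b' vs 'a' => differ
Total differences (Hamming distance): 7

7


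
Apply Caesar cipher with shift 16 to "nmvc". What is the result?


Caesar cipher: shift "nmvc" by 16
  'n' (pos 13) + 16 = pos 3 = 'd'
  'm' (pos 12) + 16 = pos 2 = 'c'
  'v' (pos 21) + 16 = pos 11 = 'l'
  'c' (pos 2) + 16 = pos 18 = 's'
Result: dcls

dcls


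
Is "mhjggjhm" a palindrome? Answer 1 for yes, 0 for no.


Input: mhjggjhm
Reversed: mhjggjhm
  Compare pos 0 ('m') with pos 7 ('m'): match
  Compare pos 1 ('h') with pos 6 ('h'): match
  Compare pos 2 ('j') with pos 5 ('j'): match
  Compare pos 3 ('g') with pos 4 ('g'): match
Result: palindrome

1


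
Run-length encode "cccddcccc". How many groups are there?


Input: cccddcccc
Scanning for consecutive runs:
  Group 1: 'c' x 3 (positions 0-2)
  Group 2: 'd' x 2 (positions 3-4)
  Group 3: 'c' x 4 (positions 5-8)
Total groups: 3

3


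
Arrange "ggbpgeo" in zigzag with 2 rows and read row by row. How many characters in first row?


Zigzag "ggbpgeo" into 2 rows:
Placing characters:
  'g' => row 0
  'g' => row 1
  'b' => row 0
  'p' => row 1
  'g' => row 0
  'e' => row 1
  'o' => row 0
Rows:
  Row 0: "gbgo"
  Row 1: "gpe"
First row length: 4

4


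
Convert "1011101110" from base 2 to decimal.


Input: "1011101110" in base 2
Positional expansion:
  Digit '1' (value 1) x 2^9 = 512
  Digit '0' (value 0) x 2^8 = 0
  Digit '1' (value 1) x 2^7 = 128
  Digit '1' (value 1) x 2^6 = 64
  Digit '1' (value 1) x 2^5 = 32
  Digit '0' (value 0) x 2^4 = 0
  Digit '1' (value 1) x 2^3 = 8
  Digit '1' (value 1) x 2^2 = 4
  Digit '1' (value 1) x 2^1 = 2
  Digit '0' (value 0) x 2^0 = 0
Sum = 750

750


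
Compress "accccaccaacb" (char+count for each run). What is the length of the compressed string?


Input: accccaccaacb
Runs:
  'a' x 1 => "a1"
  'c' x 4 => "c4"
  'a' x 1 => "a1"
  'c' x 2 => "c2"
  'a' x 2 => "a2"
  'c' x 1 => "c1"
  'b' x 1 => "b1"
Compressed: "a1c4a1c2a2c1b1"
Compressed length: 14

14


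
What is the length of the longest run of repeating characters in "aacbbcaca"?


Input: "aacbbcaca"
Scanning for longest run:
  Position 1 ('a'): continues run of 'a', length=2
  Position 2 ('c'): new char, reset run to 1
  Position 3 ('b'): new char, reset run to 1
  Position 4 ('b'): continues run of 'b', length=2
  Position 5 ('c'): new char, reset run to 1
  Position 6 ('a'): new char, reset run to 1
  Position 7 ('c'): new char, reset run to 1
  Position 8 ('a'): new char, reset run to 1
Longest run: 'a' with length 2

2


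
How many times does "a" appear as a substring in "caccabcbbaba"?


Searching for "a" in "caccabcbbaba"
Scanning each position:
  Position 0: "c" => no
  Position 1: "a" => MATCH
  Position 2: "c" => no
  Position 3: "c" => no
  Position 4: "a" => MATCH
  Position 5: "b" => no
  Position 6: "c" => no
  Position 7: "b" => no
  Position 8: "b" => no
  Position 9: "a" => MATCH
  Position 10: "b" => no
  Position 11: "a" => MATCH
Total occurrences: 4

4


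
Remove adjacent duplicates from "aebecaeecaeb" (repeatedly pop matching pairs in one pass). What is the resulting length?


Input: aebecaeecaeb
Stack-based adjacent duplicate removal:
  Read 'a': push. Stack: a
  Read 'e': push. Stack: ae
  Read 'b': push. Stack: aeb
  Read 'e': push. Stack: aebe
  Read 'c': push. Stack: aebec
  Read 'a': push. Stack: aebeca
  Read 'e': push. Stack: aebecae
  Read 'e': matches stack top 'e' => pop. Stack: aebeca
  Read 'c': push. Stack: aebecac
  Read 'a': push. Stack: aebecaca
  Read 'e': push. Stack: aebecacae
  Read 'b': push. Stack: aebecacaeb
Final stack: "aebecacaeb" (length 10)

10


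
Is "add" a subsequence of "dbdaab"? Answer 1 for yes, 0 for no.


Check if "add" is a subsequence of "dbdaab"
Greedy scan:
  Position 0 ('d'): no match needed
  Position 1 ('b'): no match needed
  Position 2 ('d'): no match needed
  Position 3 ('a'): matches sub[0] = 'a'
  Position 4 ('a'): no match needed
  Position 5 ('b'): no match needed
Only matched 1/3 characters => not a subsequence

0


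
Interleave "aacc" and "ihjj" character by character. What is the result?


Interleaving "aacc" and "ihjj":
  Position 0: 'a' from first, 'i' from second => "ai"
  Position 1: 'a' from first, 'h' from second => "ah"
  Position 2: 'c' from first, 'j' from second => "cj"
  Position 3: 'c' from first, 'j' from second => "cj"
Result: aiahcjcj

aiahcjcj


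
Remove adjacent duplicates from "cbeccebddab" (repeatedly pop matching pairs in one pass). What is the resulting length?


Input: cbeccebddab
Stack-based adjacent duplicate removal:
  Read 'c': push. Stack: c
  Read 'b': push. Stack: cb
  Read 'e': push. Stack: cbe
  Read 'c': push. Stack: cbec
  Read 'c': matches stack top 'c' => pop. Stack: cbe
  Read 'e': matches stack top 'e' => pop. Stack: cb
  Read 'b': matches stack top 'b' => pop. Stack: c
  Read 'd': push. Stack: cd
  Read 'd': matches stack top 'd' => pop. Stack: c
  Read 'a': push. Stack: ca
  Read 'b': push. Stack: cab
Final stack: "cab" (length 3)

3


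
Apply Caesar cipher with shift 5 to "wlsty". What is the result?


Caesar cipher: shift "wlsty" by 5
  'w' (pos 22) + 5 = pos 1 = 'b'
  'l' (pos 11) + 5 = pos 16 = 'q'
  's' (pos 18) + 5 = pos 23 = 'x'
  't' (pos 19) + 5 = pos 24 = 'y'
  'y' (pos 24) + 5 = pos 3 = 'd'
Result: bqxyd

bqxyd


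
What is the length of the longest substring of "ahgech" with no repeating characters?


Input: "ahgech"
Sliding window (track last position of each char):
  Position 0 ('a'): window [0,0] length 1 -- new best
  Position 1 ('h'): window [0,1] length 2 -- new best
  Position 2 ('g'): window [0,2] length 3 -- new best
  Position 3 ('e'): window [0,3] length 4 -- new best
  Position 4 ('c'): window [0,4] length 5 -- new best
  Position 5 ('h'): repeat (last at 1), move window start to 2
  Position 5 ('h'): window [2,5] length 4
Longest substring with no repeats: "ahgec" with length 5

5


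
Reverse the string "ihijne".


Input: ihijne
Reading characters right to left:
  Position 5: 'e'
  Position 4: 'n'
  Position 3: 'j'
  Position 2: 'i'
  Position 1: 'h'
  Position 0: 'i'
Reversed: enjihi

enjihi


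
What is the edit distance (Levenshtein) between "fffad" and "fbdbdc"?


Computing edit distance: "fffad" -> "fbdbdc"
DP table:
           f    b    d    b    d    c
      0    1    2    3    4    5    6
  f   1    0    1    2    3    4    5
  f   2    1    1    2    3    4    5
  f   3    2    2    2    3    4    5
  a   4    3    3    3    3    4    5
  d   5    4    4    3    4    3    4
Edit distance = dp[5][6] = 4

4


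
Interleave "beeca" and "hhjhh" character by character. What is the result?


Interleaving "beeca" and "hhjhh":
  Position 0: 'b' from first, 'h' from second => "bh"
  Position 1: 'e' from first, 'h' from second => "eh"
  Position 2: 'e' from first, 'j' from second => "ej"
  Position 3: 'c' from first, 'h' from second => "ch"
  Position 4: 'a' from first, 'h' from second => "ah"
Result: bhehejchah

bhehejchah


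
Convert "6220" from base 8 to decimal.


Input: "6220" in base 8
Positional expansion:
  Digit '6' (value 6) x 8^3 = 3072
  Digit '2' (value 2) x 8^2 = 128
  Digit '2' (value 2) x 8^1 = 16
  Digit '0' (value 0) x 8^0 = 0
Sum = 3216

3216


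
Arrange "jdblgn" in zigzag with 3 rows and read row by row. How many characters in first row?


Zigzag "jdblgn" into 3 rows:
Placing characters:
  'j' => row 0
  'd' => row 1
  'b' => row 2
  'l' => row 1
  'g' => row 0
  'n' => row 1
Rows:
  Row 0: "jg"
  Row 1: "dln"
  Row 2: "b"
First row length: 2

2


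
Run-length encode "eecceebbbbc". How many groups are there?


Input: eecceebbbbc
Scanning for consecutive runs:
  Group 1: 'e' x 2 (positions 0-1)
  Group 2: 'c' x 2 (positions 2-3)
  Group 3: 'e' x 2 (positions 4-5)
  Group 4: 'b' x 4 (positions 6-9)
  Group 5: 'c' x 1 (positions 10-10)
Total groups: 5

5


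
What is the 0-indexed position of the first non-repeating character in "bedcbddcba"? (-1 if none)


Input: bedcbddcba
Character frequencies:
  'a': 1
  'b': 3
  'c': 2
  'd': 3
  'e': 1
Scanning left to right for freq == 1:
  Position 0 ('b'): freq=3, skip
  Position 1 ('e'): unique! => answer = 1

1


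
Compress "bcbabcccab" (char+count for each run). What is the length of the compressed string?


Input: bcbabcccab
Runs:
  'b' x 1 => "b1"
  'c' x 1 => "c1"
  'b' x 1 => "b1"
  'a' x 1 => "a1"
  'b' x 1 => "b1"
  'c' x 3 => "c3"
  'a' x 1 => "a1"
  'b' x 1 => "b1"
Compressed: "b1c1b1a1b1c3a1b1"
Compressed length: 16

16


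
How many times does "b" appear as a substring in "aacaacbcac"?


Searching for "b" in "aacaacbcac"
Scanning each position:
  Position 0: "a" => no
  Position 1: "a" => no
  Position 2: "c" => no
  Position 3: "a" => no
  Position 4: "a" => no
  Position 5: "c" => no
  Position 6: "b" => MATCH
  Position 7: "c" => no
  Position 8: "a" => no
  Position 9: "c" => no
Total occurrences: 1

1


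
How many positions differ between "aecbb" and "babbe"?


Comparing "aecbb" and "babbe" position by position:
  Position 0: 'a' vs 'b' => DIFFER
  Position 1: 'e' vs 'a' => DIFFER
  Position 2: 'c' vs 'b' => DIFFER
  Position 3: 'b' vs 'b' => same
  Position 4: 'b' vs 'e' => DIFFER
Positions that differ: 4

4


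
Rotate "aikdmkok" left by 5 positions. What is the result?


Input: "aikdmkok", rotate left by 5
First 5 characters: "aikdm"
Remaining characters: "kok"
Concatenate remaining + first: "kok" + "aikdm" = "kokaikdm"

kokaikdm


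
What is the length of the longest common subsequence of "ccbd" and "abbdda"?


LCS of "ccbd" and "abbdda"
DP table:
           a    b    b    d    d    a
      0    0    0    0    0    0    0
  c   0    0    0    0    0    0    0
  c   0    0    0    0    0    0    0
  b   0    0    1    1    1    1    1
  d   0    0    1    1    2    2    2
LCS length = dp[4][6] = 2

2


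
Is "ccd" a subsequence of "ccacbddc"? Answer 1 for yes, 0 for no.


Check if "ccd" is a subsequence of "ccacbddc"
Greedy scan:
  Position 0 ('c'): matches sub[0] = 'c'
  Position 1 ('c'): matches sub[1] = 'c'
  Position 2 ('a'): no match needed
  Position 3 ('c'): no match needed
  Position 4 ('b'): no match needed
  Position 5 ('d'): matches sub[2] = 'd'
  Position 6 ('d'): no match needed
  Position 7 ('c'): no match needed
All 3 characters matched => is a subsequence

1


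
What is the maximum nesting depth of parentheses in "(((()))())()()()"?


Input: "(((()))())()()()"
Tracking depth:
  Position 0 '(': depth becomes 1
  Position 1 '(': depth becomes 2
  Position 2 '(': depth becomes 3
  Position 3 '(': depth becomes 4
  Position 4 ')': depth becomes 3
  Position 5 ')': depth becomes 2
  Position 6 ')': depth becomes 1
  Position 7 '(': depth becomes 2
  Position 8 ')': depth becomes 1
  Position 9 ')': depth becomes 0
  Position 10 '(': depth becomes 1
  Position 11 ')': depth becomes 0
  Position 12 '(': depth becomes 1
  Position 13 ')': depth becomes 0
  Position 14 '(': depth becomes 1
  Position 15 ')': depth becomes 0
Maximum depth reached: 4

4


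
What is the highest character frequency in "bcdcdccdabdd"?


Input: bcdcdccdabdd
Character counts:
  'a': 1
  'b': 2
  'c': 4
  'd': 5
Maximum frequency: 5

5


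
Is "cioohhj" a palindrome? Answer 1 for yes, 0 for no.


Input: cioohhj
Reversed: jhhooic
  Compare pos 0 ('c') with pos 6 ('j'): MISMATCH
  Compare pos 1 ('i') with pos 5 ('h'): MISMATCH
  Compare pos 2 ('o') with pos 4 ('h'): MISMATCH
Result: not a palindrome

0


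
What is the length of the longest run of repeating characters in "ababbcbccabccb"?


Input: "ababbcbccabccb"
Scanning for longest run:
  Position 1 ('b'): new char, reset run to 1
  Position 2 ('a'): new char, reset run to 1
  Position 3 ('b'): new char, reset run to 1
  Position 4 ('b'): continues run of 'b', length=2
  Position 5 ('c'): new char, reset run to 1
  Position 6 ('b'): new char, reset run to 1
  Position 7 ('c'): new char, reset run to 1
  Position 8 ('c'): continues run of 'c', length=2
  Position 9 ('a'): new char, reset run to 1
  Position 10 ('b'): new char, reset run to 1
  Position 11 ('c'): new char, reset run to 1
  Position 12 ('c'): continues run of 'c', length=2
  Position 13 ('b'): new char, reset run to 1
Longest run: 'b' with length 2

2


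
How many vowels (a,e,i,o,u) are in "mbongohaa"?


Input: mbongohaa
Checking each character:
  'm' at position 0: consonant
  'b' at position 1: consonant
  'o' at position 2: vowel (running total: 1)
  'n' at position 3: consonant
  'g' at position 4: consonant
  'o' at position 5: vowel (running total: 2)
  'h' at position 6: consonant
  'a' at position 7: vowel (running total: 3)
  'a' at position 8: vowel (running total: 4)
Total vowels: 4

4


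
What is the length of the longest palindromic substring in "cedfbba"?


Input: "cedfbba"
Checking substrings for palindromes:
  [4:6] "bb" (len 2) => palindrome
Longest palindromic substring: "bb" with length 2

2


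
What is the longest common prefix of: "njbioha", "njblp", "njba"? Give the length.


Words: njbioha, njblp, njba
  Position 0: all 'n' => match
  Position 1: all 'j' => match
  Position 2: all 'b' => match
  Position 3: ('i', 'l', 'a') => mismatch, stop
LCP = "njb" (length 3)

3


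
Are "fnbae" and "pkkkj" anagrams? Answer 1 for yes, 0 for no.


Strings: "fnbae", "pkkkj"
Sorted first:  abefn
Sorted second: jkkkp
Differ at position 0: 'a' vs 'j' => not anagrams

0


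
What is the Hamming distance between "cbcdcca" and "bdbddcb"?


Comparing "cbcdcca" and "bdbddcb" position by position:
  Position 0: 'c' vs 'b' => differ
  Position 1: 'b' vs 'd' => differ
  Position 2: 'c' vs 'b' => differ
  Position 3: 'd' vs 'd' => same
  Position 4: 'c' vs 'd' => differ
  Position 5: 'c' vs 'c' => same
  Position 6: 'a' vs 'b' => differ
Total differences (Hamming distance): 5

5


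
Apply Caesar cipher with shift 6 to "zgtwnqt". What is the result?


Caesar cipher: shift "zgtwnqt" by 6
  'z' (pos 25) + 6 = pos 5 = 'f'
  'g' (pos 6) + 6 = pos 12 = 'm'
  't' (pos 19) + 6 = pos 25 = 'z'
  'w' (pos 22) + 6 = pos 2 = 'c'
  'n' (pos 13) + 6 = pos 19 = 't'
  'q' (pos 16) + 6 = pos 22 = 'w'
  't' (pos 19) + 6 = pos 25 = 'z'
Result: fmzctwz

fmzctwz


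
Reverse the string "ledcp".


Input: ledcp
Reading characters right to left:
  Position 4: 'p'
  Position 3: 'c'
  Position 2: 'd'
  Position 1: 'e'
  Position 0: 'l'
Reversed: pcdel

pcdel


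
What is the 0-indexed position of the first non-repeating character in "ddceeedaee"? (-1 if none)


Input: ddceeedaee
Character frequencies:
  'a': 1
  'c': 1
  'd': 3
  'e': 5
Scanning left to right for freq == 1:
  Position 0 ('d'): freq=3, skip
  Position 1 ('d'): freq=3, skip
  Position 2 ('c'): unique! => answer = 2

2


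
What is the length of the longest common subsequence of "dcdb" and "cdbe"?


LCS of "dcdb" and "cdbe"
DP table:
           c    d    b    e
      0    0    0    0    0
  d   0    0    1    1    1
  c   0    1    1    1    1
  d   0    1    2    2    2
  b   0    1    2    3    3
LCS length = dp[4][4] = 3

3


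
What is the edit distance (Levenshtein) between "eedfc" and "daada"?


Computing edit distance: "eedfc" -> "daada"
DP table:
           d    a    a    d    a
      0    1    2    3    4    5
  e   1    1    2    3    4    5
  e   2    2    2    3    4    5
  d   3    2    3    3    3    4
  f   4    3    3    4    4    4
  c   5    4    4    4    5    5
Edit distance = dp[5][5] = 5

5
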